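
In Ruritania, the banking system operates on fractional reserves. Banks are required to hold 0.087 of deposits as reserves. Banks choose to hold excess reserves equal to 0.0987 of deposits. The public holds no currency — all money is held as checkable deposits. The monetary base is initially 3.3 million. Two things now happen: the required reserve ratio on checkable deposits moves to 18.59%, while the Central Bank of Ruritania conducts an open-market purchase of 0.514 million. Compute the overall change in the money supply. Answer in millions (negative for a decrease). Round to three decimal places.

-4.369 million

Before: m₁ = 1 / (0.087 + 0.0987) ≈ 5.38503, MB₁ = 3.3, so M₁ = 5.38503 × 3.3 ≈ 17.7706 million.
After: m₂ = 1 / (0.1859 + 0.0987) ≈ 3.51370, MB₂ = 3.3 + 0.514 = 3.814, so M₂ = 3.51370 × 3.814 ≈ 13.4013 million.
ΔM = M₂ − M₁ = 13.4013 − 17.7706 = -4.3693 million.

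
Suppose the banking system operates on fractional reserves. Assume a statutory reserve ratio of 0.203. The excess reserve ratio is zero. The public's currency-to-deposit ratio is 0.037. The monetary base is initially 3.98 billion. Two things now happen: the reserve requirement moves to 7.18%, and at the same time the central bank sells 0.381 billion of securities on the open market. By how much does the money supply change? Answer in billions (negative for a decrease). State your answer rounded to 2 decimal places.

17.11 billion

Before: m₁ = (1 + 0.037) / (0.203 + 0.037) ≈ 4.3208, MB₁ = 3.98, so M₁ = 4.3208 × 3.98 ≈ 17.1968 billion.
After: m₂ = (1 + 0.037) / (0.0718 + 0.037) ≈ 9.5312, MB₂ = 3.98 − 0.381 = 3.599, so M₂ = 9.5312 × 3.599 ≈ 34.3028 billion.
ΔM = M₂ − M₁ = 34.3028 − 17.1968 = 17.106 billion.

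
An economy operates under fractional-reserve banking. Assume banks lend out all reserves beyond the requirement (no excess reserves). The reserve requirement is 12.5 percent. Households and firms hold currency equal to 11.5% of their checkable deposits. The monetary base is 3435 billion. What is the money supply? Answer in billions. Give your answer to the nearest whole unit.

15958 billion

The money multiplier is m = (1 + c) / (rr + c) = (1 + 0.115) / (0.125 + 0.115) ≈ 4.64583.
So M = m × MB = 4.64583 × 3435 ≈ 15958.4261 billion.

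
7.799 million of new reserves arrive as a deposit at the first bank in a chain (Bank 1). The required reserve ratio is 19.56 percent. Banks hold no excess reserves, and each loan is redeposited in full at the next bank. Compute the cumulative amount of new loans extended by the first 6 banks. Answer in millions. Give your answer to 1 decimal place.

23.4 million

Bank i lends (1 − rr)^i of the original deposit: Bank 1 lends 7.799·0.8044 ≈ 6.2735, Bank 2 lends 7.799·0.8044² ≈ 5.0464, and so on.
Summing a geometric series: total = 7.799·[0.8044·(1 − 0.8044^6) / (1 − 0.8044)] ≈ 23.3841 million.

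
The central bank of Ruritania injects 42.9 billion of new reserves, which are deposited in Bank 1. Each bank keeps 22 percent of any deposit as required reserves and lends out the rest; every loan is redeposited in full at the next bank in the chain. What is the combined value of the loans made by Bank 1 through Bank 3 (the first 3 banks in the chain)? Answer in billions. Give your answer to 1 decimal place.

79.9 billion

Bank i lends (1 − rr)^i of the original deposit: Bank 1 lends 42.9·0.7800 = 33.4620, Bank 2 lends 42.9·0.7800² ≈ 26.1004, and so on.
Summing a geometric series: total = 42.9·[0.7800·(1 − 0.7800^3) / (1 − 0.7800)] ≈ 79.9206 billion.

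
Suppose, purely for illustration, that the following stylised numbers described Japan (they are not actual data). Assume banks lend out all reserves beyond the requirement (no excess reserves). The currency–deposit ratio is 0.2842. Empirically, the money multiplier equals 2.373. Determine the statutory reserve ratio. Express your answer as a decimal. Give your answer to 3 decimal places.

Using m = 2.373. Since m = (1 + c)/(c + rr + e), the denominator satisfies c + rr + e = (1 + c)/m = (1 + 0.2842) / 2.373 ≈ 0.541172.
With c = 0.2842 and e = 0, the statutory reserve ratio is 0.541172 − 0.2842 − 0 = 0.256972.

0.257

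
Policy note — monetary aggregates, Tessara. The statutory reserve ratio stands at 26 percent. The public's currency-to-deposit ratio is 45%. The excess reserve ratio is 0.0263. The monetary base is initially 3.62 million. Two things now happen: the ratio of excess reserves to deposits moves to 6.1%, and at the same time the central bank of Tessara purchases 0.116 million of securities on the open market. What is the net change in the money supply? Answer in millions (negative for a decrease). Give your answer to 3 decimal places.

Before: m₁ = (1 + 0.45) / (0.26 + 0.0263 + 0.45) ≈ 1.96931, MB₁ = 3.62, so M₁ = 1.96931 × 3.62 ≈ 7.1289 million.
After: m₂ = (1 + 0.45) / (0.26 + 0.061 + 0.45) ≈ 1.88067, MB₂ = 3.62 + 0.116 = 3.736, so M₂ = 1.88067 × 3.736 ≈ 7.0262 million.
ΔM = M₂ − M₁ = 7.0262 − 7.1289 = -0.1027 million.

-0.103 million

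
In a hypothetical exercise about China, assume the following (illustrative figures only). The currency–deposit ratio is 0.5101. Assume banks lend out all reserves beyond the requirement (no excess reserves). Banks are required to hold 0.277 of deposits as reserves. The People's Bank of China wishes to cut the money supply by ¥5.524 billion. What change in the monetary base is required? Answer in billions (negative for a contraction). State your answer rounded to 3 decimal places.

The money multiplier is m = (1 + c) / (rr + c) = (1 + 0.5101) / (0.277 + 0.5101) ≈ 1.91856.
ΔMB = ΔM / m = (−5.524) / 1.91856 ≈ -2.8792 billion.

-2.879 billion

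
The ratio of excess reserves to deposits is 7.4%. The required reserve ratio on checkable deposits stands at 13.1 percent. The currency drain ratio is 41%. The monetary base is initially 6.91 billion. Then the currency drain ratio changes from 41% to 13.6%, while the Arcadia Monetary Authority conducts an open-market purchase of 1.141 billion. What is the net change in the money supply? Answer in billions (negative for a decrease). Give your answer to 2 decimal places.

10.98 billion

Before: m₁ = (1 + 0.41) / (0.131 + 0.074 + 0.41) ≈ 2.2927, MB₁ = 6.91, so M₁ = 2.2927 × 6.91 ≈ 15.8426 billion.
After: m₂ = (1 + 0.136) / (0.131 + 0.074 + 0.136) ≈ 3.3314, MB₂ = 6.91 + 1.141 = 8.051, so M₂ = 3.3314 × 8.051 ≈ 26.8211 billion.
ΔM = M₂ − M₁ = 26.8211 − 15.8426 = 10.9785 billion.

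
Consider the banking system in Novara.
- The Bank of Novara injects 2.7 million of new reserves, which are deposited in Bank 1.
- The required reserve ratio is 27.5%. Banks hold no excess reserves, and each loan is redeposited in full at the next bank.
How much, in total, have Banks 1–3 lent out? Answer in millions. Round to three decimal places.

4.406 million

Bank i lends (1 − rr)^i of the original deposit: Bank 1 lends 2.7·0.7250 = 1.9575, Bank 2 lends 2.7·0.7250² ≈ 1.4192, and so on.
Summing a geometric series: total = 2.7·[0.7250·(1 − 0.7250^3) / (1 − 0.7250)] ≈ 4.4056 million.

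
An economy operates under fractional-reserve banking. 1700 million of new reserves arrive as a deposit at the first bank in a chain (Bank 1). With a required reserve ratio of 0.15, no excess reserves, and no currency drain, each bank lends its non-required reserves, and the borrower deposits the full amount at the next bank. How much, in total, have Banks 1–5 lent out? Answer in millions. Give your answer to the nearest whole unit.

5359 million

Bank i lends (1 − rr)^i of the original deposit: Bank 1 lends 1700·0.8500 = 1445.0000, Bank 2 lends 1700·0.8500² = 1228.2500, and so on.
Summing a geometric series: total = 1700·[0.8500·(1 − 0.8500^5) / (1 − 0.8500)] ≈ 5358.9722 million.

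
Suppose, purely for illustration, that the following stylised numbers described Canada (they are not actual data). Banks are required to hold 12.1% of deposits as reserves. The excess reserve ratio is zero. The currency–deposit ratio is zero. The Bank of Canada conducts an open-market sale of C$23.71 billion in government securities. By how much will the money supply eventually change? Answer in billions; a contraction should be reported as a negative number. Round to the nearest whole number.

-196 billion

The simple money multiplier is m = 1/rr = 1/0.121 ≈ 8.2645.
An open-market sale reduces the monetary base by 23.71 billion, so ΔM = m × ΔMB = 8.2645 × (−23.71) ≈ -195.9513 billion.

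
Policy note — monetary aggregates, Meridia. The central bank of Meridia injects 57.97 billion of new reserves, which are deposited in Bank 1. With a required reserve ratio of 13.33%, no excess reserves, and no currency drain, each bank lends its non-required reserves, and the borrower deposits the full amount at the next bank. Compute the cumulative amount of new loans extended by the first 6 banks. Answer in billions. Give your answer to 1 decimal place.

Bank i lends (1 − rr)^i of the original deposit: Bank 1 lends 57.97·0.8667 ≈ 50.2426, Bank 2 lends 57.97·0.8667² ≈ 43.5453, and so on.
Summing a geometric series: total = 57.97·[0.8667·(1 − 0.8667^6) / (1 − 0.8667)] ≈ 217.1586 billion.

217.2 billion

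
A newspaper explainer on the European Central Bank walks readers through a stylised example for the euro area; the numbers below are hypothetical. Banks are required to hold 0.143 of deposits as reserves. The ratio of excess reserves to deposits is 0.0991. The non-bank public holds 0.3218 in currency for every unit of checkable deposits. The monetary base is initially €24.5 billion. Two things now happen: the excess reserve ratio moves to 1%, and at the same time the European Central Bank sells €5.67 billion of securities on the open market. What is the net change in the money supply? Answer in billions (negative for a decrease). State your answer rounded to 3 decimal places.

Before: m₁ = (1 + 0.3218) / (0.143 + 0.0991 + 0.3218) ≈ 2.344033, MB₁ = 24.5, so M₁ = 2.344033 × 24.5 ≈ 57.4288 billion.
After: m₂ = (1 + 0.3218) / (0.143 + 0.01 + 0.3218) ≈ 2.783909, MB₂ = 24.5 − 5.67 = 18.83, so M₂ = 2.783909 × 18.83 ≈ 52.421 billion.
ΔM = M₂ − M₁ = 52.421 − 57.4288 = -5.0078 billion.

-5.008 billion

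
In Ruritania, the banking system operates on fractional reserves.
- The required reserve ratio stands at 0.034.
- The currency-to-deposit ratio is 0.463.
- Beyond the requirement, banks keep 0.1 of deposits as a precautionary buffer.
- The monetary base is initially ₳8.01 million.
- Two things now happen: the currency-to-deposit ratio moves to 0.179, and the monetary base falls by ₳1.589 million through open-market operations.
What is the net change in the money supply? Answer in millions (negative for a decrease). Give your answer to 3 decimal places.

Before: m₁ = (1 + 0.463) / (0.034 + 0.1 + 0.463) ≈ 2.45059, MB₁ = 8.01, so M₁ = 2.45059 × 8.01 ≈ 19.6292 million.
After: m₂ = (1 + 0.179) / (0.034 + 0.1 + 0.179) ≈ 3.76677, MB₂ = 8.01 − 1.589 = 6.421, so M₂ = 3.76677 × 6.421 ≈ 24.1864 million.
ΔM = M₂ − M₁ = 24.1864 − 19.6292 = 4.5572 million.

₳4.557 million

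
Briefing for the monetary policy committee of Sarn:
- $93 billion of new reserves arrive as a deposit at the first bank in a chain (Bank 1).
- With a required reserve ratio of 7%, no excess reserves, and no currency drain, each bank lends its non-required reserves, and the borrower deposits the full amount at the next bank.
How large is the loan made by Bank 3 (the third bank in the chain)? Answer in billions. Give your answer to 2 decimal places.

Each bank lends a fraction (1 − rr) = 0.9300 of the deposit it receives, so Bank 3 receives 93·0.9300^2 and lends 93·0.9300^3 ≈ 74.8052 billion.

$74.81 billion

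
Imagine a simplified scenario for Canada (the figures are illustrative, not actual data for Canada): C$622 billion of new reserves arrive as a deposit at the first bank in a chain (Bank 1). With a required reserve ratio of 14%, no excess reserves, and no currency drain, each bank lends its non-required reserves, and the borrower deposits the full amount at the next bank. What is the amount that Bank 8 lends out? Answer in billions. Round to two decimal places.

Each bank lends a fraction (1 − rr) = 0.8600 of the deposit it receives, so Bank 8 receives 622·0.8600^7 and lends 622·0.8600^8 ≈ 186.1136 billion.

C$186.11 billion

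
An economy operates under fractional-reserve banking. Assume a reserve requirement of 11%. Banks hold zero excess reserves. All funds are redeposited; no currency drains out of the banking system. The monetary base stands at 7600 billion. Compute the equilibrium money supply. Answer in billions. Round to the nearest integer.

With no currency drain or excess reserves, the money multiplier is m = 1/rr = 1/0.11 ≈ 9.09091.
Money supply M = m × MB = 9.09091 × 7600 = 69090.916 billion.

69091 billion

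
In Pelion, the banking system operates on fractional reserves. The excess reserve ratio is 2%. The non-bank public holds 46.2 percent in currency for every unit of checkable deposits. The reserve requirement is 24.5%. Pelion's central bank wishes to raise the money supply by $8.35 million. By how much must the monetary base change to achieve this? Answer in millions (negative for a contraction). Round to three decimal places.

$4.152 million

The money multiplier is m = (1 + c) / (rr + e + c) = (1 + 0.462) / (0.245 + 0.02 + 0.462) ≈ 2.01100.
ΔMB = ΔM / m = (+8.35) / 2.01100 ≈ 4.1522 million.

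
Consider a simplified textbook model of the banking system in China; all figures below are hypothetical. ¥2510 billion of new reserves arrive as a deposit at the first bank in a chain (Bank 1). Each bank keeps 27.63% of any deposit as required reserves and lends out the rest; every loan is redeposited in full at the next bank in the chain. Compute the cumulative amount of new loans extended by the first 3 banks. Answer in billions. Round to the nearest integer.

Bank i lends (1 − rr)^i of the original deposit: Bank 1 lends 2510·0.7237 = 1816.4870, Bank 2 lends 2510·0.7237² ≈ 1314.5916, and so on.
Summing a geometric series: total = 2510·[0.7237·(1 − 0.7237^3) / (1 − 0.7237)] ≈ 4082.4486 billion.

¥4082 billion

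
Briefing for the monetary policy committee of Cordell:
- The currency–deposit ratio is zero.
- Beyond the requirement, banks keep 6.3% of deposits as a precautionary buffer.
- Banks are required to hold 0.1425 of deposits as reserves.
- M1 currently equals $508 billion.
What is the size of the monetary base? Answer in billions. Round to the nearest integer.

$104 billion

The money multiplier is m = 1 / (rr + e) = 1 / (0.1425 + 0.063) ≈ 4.8662.
MB = M / m = 508 / 4.8662 ≈ 104.3936 billion.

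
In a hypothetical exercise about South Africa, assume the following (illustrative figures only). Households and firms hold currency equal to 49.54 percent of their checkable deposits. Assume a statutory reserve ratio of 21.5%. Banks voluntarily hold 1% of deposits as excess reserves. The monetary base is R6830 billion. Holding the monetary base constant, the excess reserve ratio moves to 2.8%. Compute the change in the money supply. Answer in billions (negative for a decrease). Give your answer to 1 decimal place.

Initially m₁ = (1 + 0.4954) / (0.215 + 0.01 + 0.4954) ≈ 2.075791, so M₁ = 2.075791 × 6830 ≈ 14177.6525 billion.
After the change m₂ = (1 + 0.4954) / (0.215 + 0.028 + 0.4954) ≈ 2.025190, so M₂ = 2.025190 × 6830 = 13832.0477 billion.
ΔM = M₂ − M₁ = 13832.0477 − 14177.6525 = -345.6048 billion.

-345.6 billion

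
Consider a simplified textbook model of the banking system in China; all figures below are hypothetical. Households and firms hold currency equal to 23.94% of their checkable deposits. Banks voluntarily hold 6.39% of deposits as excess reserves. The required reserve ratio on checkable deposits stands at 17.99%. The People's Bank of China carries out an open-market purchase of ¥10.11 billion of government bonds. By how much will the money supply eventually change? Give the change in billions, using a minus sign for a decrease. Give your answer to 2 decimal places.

The money multiplier is m = (1 + c) / (rr + e + c) = (1 + 0.2394) / (0.1799 + 0.0639 + 0.2394) ≈ 2.56498.
The purchase adds 10.11 billion of base, so ΔM = m × ΔMB = 2.56498 × (+10.11) ≈ 25.9319 billion.

¥25.93 billion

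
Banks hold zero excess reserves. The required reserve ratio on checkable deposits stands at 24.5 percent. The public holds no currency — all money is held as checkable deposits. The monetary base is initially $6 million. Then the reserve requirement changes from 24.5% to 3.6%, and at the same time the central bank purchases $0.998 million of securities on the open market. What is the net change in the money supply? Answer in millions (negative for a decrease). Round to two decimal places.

$169.90 million

Before: m₁ = 1 / (0.245) ≈ 4.0816, MB₁ = 6, so M₁ = 4.0816 × 6 = 24.4896 million.
After: m₂ = 1 / (0.036) ≈ 27.7778, MB₂ = 6 + 0.998 = 6.998, so M₂ = 27.7778 × 6.998 ≈ 194.389 million.
ΔM = M₂ − M₁ = 194.389 − 24.4896 = 169.8994 million.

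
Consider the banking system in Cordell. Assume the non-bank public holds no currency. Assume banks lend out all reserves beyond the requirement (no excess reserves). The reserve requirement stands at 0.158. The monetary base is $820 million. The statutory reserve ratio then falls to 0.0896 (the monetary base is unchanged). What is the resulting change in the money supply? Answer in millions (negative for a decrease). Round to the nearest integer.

Initially m₁ = 1 / (0.158) ≈ 6.3291, so M₁ = 6.3291 × 820 = 5189.862 million.
After the change m₂ = 1 / (0.0896) ≈ 11.1607, so M₂ = 11.1607 × 820 = 9151.774 million.
ΔM = M₂ − M₁ = 9151.774 − 5189.862 = 3961.912 million.

$3962 million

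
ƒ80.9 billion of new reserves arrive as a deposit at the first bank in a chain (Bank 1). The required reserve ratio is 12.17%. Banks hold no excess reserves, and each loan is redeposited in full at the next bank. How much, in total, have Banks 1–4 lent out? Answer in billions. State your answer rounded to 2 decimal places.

Bank i lends (1 − rr)^i of the original deposit: Bank 1 lends 80.9·0.8783 ≈ 71.0545, Bank 2 lends 80.9·0.8783² ≈ 62.4071, and so on.
Summing a geometric series: total = 80.9·[0.8783·(1 − 0.8783^4) / (1 − 0.8783)] ≈ 236.4154 billion.

ƒ236.42 billion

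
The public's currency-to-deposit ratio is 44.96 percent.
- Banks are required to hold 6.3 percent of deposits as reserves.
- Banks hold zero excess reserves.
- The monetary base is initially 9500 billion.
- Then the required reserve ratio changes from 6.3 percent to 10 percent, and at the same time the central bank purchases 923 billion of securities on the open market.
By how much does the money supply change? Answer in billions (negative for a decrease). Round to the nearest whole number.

626 billion

Before: m₁ = (1 + 0.4496) / (0.063 + 0.4496) ≈ 2.827936, MB₁ = 9500, so M₁ = 2.827936 × 9500 = 26865.392 billion.
After: m₂ = (1 + 0.4496) / (0.1 + 0.4496) ≈ 2.637555, MB₂ = 9500 + 923 = 10423, so M₂ = 2.637555 × 10423 ≈ 27491.2358 billion.
ΔM = M₂ − M₁ = 27491.2358 − 26865.392 = 625.8438 billion.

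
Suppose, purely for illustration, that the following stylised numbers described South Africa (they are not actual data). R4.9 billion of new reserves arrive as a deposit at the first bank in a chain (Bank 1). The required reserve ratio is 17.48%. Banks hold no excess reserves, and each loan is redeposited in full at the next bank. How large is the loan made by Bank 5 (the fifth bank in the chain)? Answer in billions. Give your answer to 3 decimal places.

R1.875 billion

Each bank lends a fraction (1 − rr) = 0.8252 of the deposit it receives, so Bank 5 receives 4.9·0.8252^4 and lends 4.9·0.8252^5 ≈ 1.8750 billion.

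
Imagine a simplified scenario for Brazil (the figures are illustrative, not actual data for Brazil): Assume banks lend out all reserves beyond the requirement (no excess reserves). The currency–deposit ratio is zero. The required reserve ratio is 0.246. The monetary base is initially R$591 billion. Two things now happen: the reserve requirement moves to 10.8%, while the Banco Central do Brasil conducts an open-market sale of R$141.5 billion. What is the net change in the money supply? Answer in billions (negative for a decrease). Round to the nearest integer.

Before: m₁ = 1 / (0.246) ≈ 4.0650, MB₁ = 591, so M₁ = 4.0650 × 591 = 2402.415 billion.
After: m₂ = 1 / (0.108) ≈ 9.2593, MB₂ = 591 − 141.5 = 449.5, so M₂ = 9.2593 × 449.5 ≈ 4162.0553 billion.
ΔM = M₂ − M₁ = 4162.0553 − 2402.415 = 1759.6403 billion.

R$1760 billion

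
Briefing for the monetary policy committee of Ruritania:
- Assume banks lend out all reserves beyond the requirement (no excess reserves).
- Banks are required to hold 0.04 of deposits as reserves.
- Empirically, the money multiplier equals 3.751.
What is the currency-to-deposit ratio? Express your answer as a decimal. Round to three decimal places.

0.309

Using m = 3.751. From m = (1 + c)/(c + rr + e), rearranging gives 1 + c = m·(c + rr + e), so c·(1 − m) = m·(rr + e) − 1.
Hence c = [m·(rr + e) − 1]/(1 − m) = [3.751 × (0.04 + 0) − 1] / (1 − 3.751) ≈ 0.308964.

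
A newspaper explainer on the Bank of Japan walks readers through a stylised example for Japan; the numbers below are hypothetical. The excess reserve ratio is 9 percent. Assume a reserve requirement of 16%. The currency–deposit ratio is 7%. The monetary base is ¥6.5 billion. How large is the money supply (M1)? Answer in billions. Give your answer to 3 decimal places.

The money multiplier is m = (1 + c) / (rr + e + c) = (1 + 0.07) / (0.16 + 0.09 + 0.07) = 3.34375.
So M = m × MB = 3.34375 × 6.5 ≈ 21.7344 billion.

¥21.734 billion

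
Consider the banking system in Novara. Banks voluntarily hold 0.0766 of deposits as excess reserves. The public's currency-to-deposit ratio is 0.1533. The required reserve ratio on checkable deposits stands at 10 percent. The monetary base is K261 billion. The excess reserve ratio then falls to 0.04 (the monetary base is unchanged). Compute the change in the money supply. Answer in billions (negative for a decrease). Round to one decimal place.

K113.9 billion

Initially m₁ = (1 + 0.1533) / (0.1 + 0.0766 + 0.1533) ≈ 3.49591, so M₁ = 3.49591 × 261 ≈ 912.4325 billion.
After the change m₂ = (1 + 0.1533) / (0.1 + 0.04 + 0.1533) ≈ 3.93215, so M₂ = 3.93215 × 261 ≈ 1026.2912 billion.
ΔM = M₂ − M₁ = 1026.2912 − 912.4325 = 113.8587 billion.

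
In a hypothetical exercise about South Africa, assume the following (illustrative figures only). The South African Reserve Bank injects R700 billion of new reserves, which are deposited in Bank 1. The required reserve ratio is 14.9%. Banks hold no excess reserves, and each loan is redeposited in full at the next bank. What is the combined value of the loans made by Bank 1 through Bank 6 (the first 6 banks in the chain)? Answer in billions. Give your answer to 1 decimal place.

R2479.5 billion

Bank i lends (1 − rr)^i of the original deposit: Bank 1 lends 700·0.8510 = 595.7000, Bank 2 lends 700·0.8510² = 506.9407, and so on.
Summing a geometric series: total = 700·[0.8510·(1 − 0.8510^6) / (1 − 0.8510)] ≈ 2479.4730 billion.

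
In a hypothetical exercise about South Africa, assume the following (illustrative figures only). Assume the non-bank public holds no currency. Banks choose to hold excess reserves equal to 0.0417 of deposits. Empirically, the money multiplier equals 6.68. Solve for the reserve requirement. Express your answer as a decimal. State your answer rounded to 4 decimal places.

0.1080

Using m = 6.68. Since m = (1 + c)/(c + rr + e), the denominator satisfies c + rr + e = (1 + c)/m = (1 + 0) / 6.68 ≈ 0.149701.
With c = 0 and e = 0.0417, the reserve requirement is 0.149701 − 0 − 0.0417 = 0.108001.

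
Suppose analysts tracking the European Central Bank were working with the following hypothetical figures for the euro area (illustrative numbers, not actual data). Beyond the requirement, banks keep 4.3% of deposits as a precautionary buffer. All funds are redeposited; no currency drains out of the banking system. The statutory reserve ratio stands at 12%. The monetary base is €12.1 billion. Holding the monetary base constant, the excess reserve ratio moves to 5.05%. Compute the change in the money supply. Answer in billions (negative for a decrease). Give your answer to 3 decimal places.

-3.265 billion

Initially m₁ = 1 / (0.12 + 0.043) ≈ 6.134969, so M₁ = 6.134969 × 12.1 ≈ 74.2331 billion.
After the change m₂ = 1 / (0.12 + 0.0505) ≈ 5.865103, so M₂ = 5.865103 × 12.1 ≈ 70.9677 billion.
ΔM = M₂ − M₁ = 70.9677 − 74.2331 = -3.2654 billion.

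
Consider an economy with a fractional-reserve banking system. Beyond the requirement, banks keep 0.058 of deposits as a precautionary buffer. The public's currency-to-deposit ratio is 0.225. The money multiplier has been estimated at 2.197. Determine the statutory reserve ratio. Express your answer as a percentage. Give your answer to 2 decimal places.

Using m = 2.197. Since m = (1 + c)/(c + rr + e), the denominator satisfies c + rr + e = (1 + c)/m = (1 + 0.225) / 2.197 ≈ 0.557579.
With c = 0.225 and e = 0.058, the statutory reserve ratio is 0.557579 − 0.225 − 0.058 = 0.274579.

27.46%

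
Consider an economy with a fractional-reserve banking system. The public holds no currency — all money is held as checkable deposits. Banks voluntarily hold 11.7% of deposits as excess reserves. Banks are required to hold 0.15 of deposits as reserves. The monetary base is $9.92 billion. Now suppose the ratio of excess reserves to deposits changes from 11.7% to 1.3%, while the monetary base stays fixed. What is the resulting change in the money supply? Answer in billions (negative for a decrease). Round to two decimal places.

$23.71 billion

Initially m₁ = 1 / (0.15 + 0.117) ≈ 3.7453, so M₁ = 3.7453 × 9.92 ≈ 37.1534 billion.
After the change m₂ = 1 / (0.15 + 0.013) ≈ 6.1350, so M₂ = 6.1350 × 9.92 = 60.8592 billion.
ΔM = M₂ − M₁ = 60.8592 − 37.1534 = 23.7058 billion.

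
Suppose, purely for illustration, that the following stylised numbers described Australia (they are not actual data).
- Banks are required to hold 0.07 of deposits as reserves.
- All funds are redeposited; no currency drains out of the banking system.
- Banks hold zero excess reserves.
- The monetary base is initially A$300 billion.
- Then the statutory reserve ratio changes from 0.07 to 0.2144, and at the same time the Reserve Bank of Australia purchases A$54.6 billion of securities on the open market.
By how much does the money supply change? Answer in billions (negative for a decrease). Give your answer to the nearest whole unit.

Before: m₁ = 1 / (0.07) ≈ 14.2857, MB₁ = 300, so M₁ = 14.2857 × 300 = 4285.71 billion.
After: m₂ = 1 / (0.2144) ≈ 4.6642, MB₂ = 300 + 54.6 = 354.6, so M₂ = 4.6642 × 354.6 ≈ 1653.9253 billion.
ΔM = M₂ − M₁ = 1653.9253 − 4285.71 = -2631.7847 billion.

-2632 billion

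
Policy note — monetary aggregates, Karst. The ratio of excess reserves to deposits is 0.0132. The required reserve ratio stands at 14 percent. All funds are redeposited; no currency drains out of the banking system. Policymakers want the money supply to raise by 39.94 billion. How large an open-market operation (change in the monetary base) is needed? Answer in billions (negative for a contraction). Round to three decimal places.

6.119 billion

The money multiplier is m = 1 / (rr + e) = 1 / (0.14 + 0.0132) ≈ 6.527415.
ΔMB = ΔM / m = (+39.94) / 6.527415 ≈ 6.1188 billion.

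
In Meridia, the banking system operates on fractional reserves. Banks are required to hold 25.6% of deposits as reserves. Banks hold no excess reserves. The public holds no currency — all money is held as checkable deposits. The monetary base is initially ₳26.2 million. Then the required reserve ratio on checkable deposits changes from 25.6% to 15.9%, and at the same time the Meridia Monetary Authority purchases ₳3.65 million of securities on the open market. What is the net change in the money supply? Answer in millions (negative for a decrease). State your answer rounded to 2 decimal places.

₳85.39 million

Before: m₁ = 1 / (0.256) = 3.90625, MB₁ = 26.2, so M₁ = 3.90625 × 26.2 ≈ 102.3438 million.
After: m₂ = 1 / (0.159) ≈ 6.28931, MB₂ = 26.2 + 3.65 = 29.85, so M₂ = 6.28931 × 29.85 ≈ 187.7359 million.
ΔM = M₂ − M₁ = 187.7359 − 102.3438 = 85.3921 million.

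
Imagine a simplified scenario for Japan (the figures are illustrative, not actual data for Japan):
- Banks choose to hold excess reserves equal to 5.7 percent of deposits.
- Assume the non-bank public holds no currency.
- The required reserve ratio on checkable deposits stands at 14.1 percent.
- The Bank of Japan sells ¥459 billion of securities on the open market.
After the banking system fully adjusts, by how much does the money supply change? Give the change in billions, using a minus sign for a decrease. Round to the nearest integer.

The money multiplier is m = 1 / (rr + e) = 1 / (0.141 + 0.057) ≈ 5.0505.
The sale removes 459 billion of base, so ΔM = m × ΔMB = 5.0505 × (−459) = -2318.1795 billion.

-2318 billion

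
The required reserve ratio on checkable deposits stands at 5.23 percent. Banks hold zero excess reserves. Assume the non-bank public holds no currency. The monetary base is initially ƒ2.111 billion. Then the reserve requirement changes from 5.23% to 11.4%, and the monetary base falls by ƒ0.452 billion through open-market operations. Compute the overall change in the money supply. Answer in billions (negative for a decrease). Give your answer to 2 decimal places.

Before: m₁ = 1 / (0.0523) ≈ 19.1205, MB₁ = 2.111, so M₁ = 19.1205 × 2.111 ≈ 40.3634 billion.
After: m₂ = 1 / (0.114) ≈ 8.7719, MB₂ = 2.111 − 0.452 = 1.659, so M₂ = 8.7719 × 1.659 ≈ 14.5526 billion.
ΔM = M₂ − M₁ = 14.5526 − 40.3634 = -25.8108 billion.

-25.81 billion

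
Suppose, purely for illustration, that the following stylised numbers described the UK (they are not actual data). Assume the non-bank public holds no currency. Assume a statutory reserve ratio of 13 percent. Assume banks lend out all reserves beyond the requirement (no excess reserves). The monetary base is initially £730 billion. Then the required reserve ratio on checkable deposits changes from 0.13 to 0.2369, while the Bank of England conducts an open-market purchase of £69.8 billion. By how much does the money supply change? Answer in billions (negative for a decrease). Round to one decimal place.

Before: m₁ = 1 / (0.13) ≈ 7.69231, MB₁ = 730, so M₁ = 7.69231 × 730 = 5615.3863 billion.
After: m₂ = 1 / (0.2369) ≈ 4.22119, MB₂ = 730 + 69.8 = 799.8, so M₂ = 4.22119 × 799.8 ≈ 3376.1078 billion.
ΔM = M₂ − M₁ = 3376.1078 − 5615.3863 = -2239.2785 billion.

-2239.3 billion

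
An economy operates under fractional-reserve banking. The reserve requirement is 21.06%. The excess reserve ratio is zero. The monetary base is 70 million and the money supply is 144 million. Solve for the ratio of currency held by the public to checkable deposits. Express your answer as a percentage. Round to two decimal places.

53.61%

Using m = M/MB = 144/70 ≈ 2.057143. From m = (1 + c)/(c + rr + e), rearranging gives 1 + c = m·(c + rr + e), so c·(1 − m) = m·(rr + e) − 1.
Hence c = [m·(rr + e) − 1]/(1 − m) = [2.057143 × (0.2106 + 0) − 1] / (1 − 2.057143) ≈ 0.536130.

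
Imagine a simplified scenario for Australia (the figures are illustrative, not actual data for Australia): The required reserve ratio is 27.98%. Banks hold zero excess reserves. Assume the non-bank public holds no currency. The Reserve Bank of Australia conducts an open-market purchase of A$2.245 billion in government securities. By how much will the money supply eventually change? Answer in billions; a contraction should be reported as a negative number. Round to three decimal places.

A$8.024 billion

The simple money multiplier is m = 1/rr = 1/0.2798 ≈ 3.57398.
An open-market purchase increases the monetary base by 2.245 billion, so ΔM = m × ΔMB = 3.57398 × 2.245 ≈ 8.0236 billion.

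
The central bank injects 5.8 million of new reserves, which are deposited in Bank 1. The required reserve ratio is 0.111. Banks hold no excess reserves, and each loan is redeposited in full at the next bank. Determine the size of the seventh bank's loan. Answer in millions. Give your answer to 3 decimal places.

Each bank lends a fraction (1 − rr) = 0.8890 of the deposit it receives, so Bank 7 receives 5.8·0.8890^6 and lends 5.8·0.8890^7 ≈ 2.5453 million.

2.545 million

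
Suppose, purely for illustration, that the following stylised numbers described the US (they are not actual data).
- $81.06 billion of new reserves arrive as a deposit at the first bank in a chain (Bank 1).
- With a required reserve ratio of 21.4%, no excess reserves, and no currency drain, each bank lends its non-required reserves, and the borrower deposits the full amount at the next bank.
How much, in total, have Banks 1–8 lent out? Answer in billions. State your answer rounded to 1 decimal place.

$254.4 billion

Bank i lends (1 − rr)^i of the original deposit: Bank 1 lends 81.06·0.7860 ≈ 63.7132, Bank 2 lends 81.06·0.7860² ≈ 50.0785, and so on.
Summing a geometric series: total = 81.06·[0.7860·(1 − 0.7860^8) / (1 − 0.7860)] ≈ 254.3544 billion.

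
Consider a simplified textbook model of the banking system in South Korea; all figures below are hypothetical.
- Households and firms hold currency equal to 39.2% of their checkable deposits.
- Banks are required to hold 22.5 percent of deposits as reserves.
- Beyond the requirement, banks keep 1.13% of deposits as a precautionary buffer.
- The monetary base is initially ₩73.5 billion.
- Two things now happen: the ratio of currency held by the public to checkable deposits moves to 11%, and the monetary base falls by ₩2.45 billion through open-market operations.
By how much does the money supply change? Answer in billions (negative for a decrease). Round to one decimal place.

Before: m₁ = (1 + 0.392) / (0.225 + 0.0113 + 0.392) ≈ 2.2155, MB₁ = 73.5, so M₁ = 2.2155 × 73.5 ≈ 162.8392 billion.
After: m₂ = (1 + 0.11) / (0.225 + 0.0113 + 0.11) ≈ 3.2053, MB₂ = 73.5 − 2.45 = 71.05, so M₂ = 3.2053 × 71.05 ≈ 227.7366 billion.
ΔM = M₂ − M₁ = 227.7366 − 162.8392 = 64.8974 billion.

₩64.9 billion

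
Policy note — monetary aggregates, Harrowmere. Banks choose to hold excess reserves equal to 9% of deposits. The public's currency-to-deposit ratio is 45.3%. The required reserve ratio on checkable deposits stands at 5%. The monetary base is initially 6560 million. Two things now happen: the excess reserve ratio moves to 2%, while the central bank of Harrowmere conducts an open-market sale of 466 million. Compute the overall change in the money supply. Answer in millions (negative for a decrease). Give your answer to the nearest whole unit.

Before: m₁ = (1 + 0.453) / (0.05 + 0.09 + 0.453) ≈ 2.45025, MB₁ = 6560, so M₁ = 2.45025 × 6560 = 16073.64 million.
After: m₂ = (1 + 0.453) / (0.05 + 0.02 + 0.453) ≈ 2.77820, MB₂ = 6560 − 466 = 6094, so M₂ = 2.77820 × 6094 = 16930.3508 million.
ΔM = M₂ − M₁ = 16930.3508 − 16073.64 = 856.7108 million.

857 million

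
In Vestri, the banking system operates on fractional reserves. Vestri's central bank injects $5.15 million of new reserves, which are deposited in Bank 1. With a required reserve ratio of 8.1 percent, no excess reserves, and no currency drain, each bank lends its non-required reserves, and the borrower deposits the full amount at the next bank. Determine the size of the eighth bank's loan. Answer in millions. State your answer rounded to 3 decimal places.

Each bank lends a fraction (1 − rr) = 0.9190 of the deposit it receives, so Bank 8 receives 5.15·0.9190^7 and lends 5.15·0.9190^8 ≈ 2.6202 million.

$2.620 million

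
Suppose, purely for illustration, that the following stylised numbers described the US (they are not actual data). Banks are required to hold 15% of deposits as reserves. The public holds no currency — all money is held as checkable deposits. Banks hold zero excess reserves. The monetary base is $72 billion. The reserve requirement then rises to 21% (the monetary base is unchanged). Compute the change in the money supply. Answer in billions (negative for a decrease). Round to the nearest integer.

-137 billion

Initially m₁ = 1 / (0.15) ≈ 6.6667, so M₁ = 6.6667 × 72 = 480.0024 billion.
After the change m₂ = 1 / (0.21) ≈ 4.7619, so M₂ = 4.7619 × 72 = 342.8568 billion.
ΔM = M₂ − M₁ = 342.8568 − 480.0024 = -137.1456 billion.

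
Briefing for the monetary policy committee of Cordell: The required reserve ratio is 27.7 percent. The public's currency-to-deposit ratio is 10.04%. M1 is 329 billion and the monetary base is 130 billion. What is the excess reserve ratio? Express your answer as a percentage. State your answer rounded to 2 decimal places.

Using m = M/MB = 329/130 ≈ 2.530769. Since m = (1 + c)/(c + rr + e), the denominator satisfies c + rr + e = (1 + c)/m = (1 + 0.1004) / 2.530769 ≈ 0.434809.
With c = 0.1004 and rr = 0.277, the excess reserve ratio is 0.434809 − 0.1004 − 0.277 = 0.057409.

5.74%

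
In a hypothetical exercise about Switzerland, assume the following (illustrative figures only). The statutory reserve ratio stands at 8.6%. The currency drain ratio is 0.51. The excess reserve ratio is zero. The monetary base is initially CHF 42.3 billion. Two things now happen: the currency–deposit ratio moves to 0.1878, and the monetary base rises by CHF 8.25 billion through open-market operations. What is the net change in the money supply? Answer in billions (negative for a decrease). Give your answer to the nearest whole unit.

Before: m₁ = (1 + 0.51) / (0.086 + 0.51) ≈ 2.5336, MB₁ = 42.3, so M₁ = 2.5336 × 42.3 ≈ 107.1713 billion.
After: m₂ = (1 + 0.1878) / (0.086 + 0.1878) ≈ 4.3382, MB₂ = 42.3 + 8.25 = 50.55, so M₂ = 4.3382 × 50.55 ≈ 219.296 billion.
ΔM = M₂ − M₁ = 219.296 − 107.1713 = 112.1247 billion.

CHF 112 billion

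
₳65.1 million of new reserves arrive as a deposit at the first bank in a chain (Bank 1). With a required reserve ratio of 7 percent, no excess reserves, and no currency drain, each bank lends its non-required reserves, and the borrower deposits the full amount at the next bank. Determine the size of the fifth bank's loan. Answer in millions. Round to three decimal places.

₳45.289 million

Each bank lends a fraction (1 − rr) = 0.9300 of the deposit it receives, so Bank 5 receives 65.1·0.9300^4 and lends 65.1·0.9300^5 ≈ 45.2893 million.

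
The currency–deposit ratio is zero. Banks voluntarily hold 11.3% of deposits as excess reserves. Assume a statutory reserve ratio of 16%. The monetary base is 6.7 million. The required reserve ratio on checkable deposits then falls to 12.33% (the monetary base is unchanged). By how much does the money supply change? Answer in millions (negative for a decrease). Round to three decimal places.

3.812 million

Initially m₁ = 1 / (0.16 + 0.113) ≈ 3.66300, so M₁ = 3.66300 × 6.7 = 24.5421 million.
After the change m₂ = 1 / (0.1233 + 0.113) ≈ 4.23191, so M₂ = 4.23191 × 6.7 ≈ 28.3538 million.
ΔM = M₂ − M₁ = 28.3538 − 24.5421 = 3.8117 million.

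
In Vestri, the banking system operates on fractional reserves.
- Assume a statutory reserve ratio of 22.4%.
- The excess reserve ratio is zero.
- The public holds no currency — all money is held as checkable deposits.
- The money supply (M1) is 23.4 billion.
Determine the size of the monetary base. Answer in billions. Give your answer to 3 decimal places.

5.242 billion

With no currency drain and no excess reserves, the money multiplier is m = 1/rr = 1/0.224 ≈ 4.464286.
The monetary base is MB = M / m = 23.4 / 4.464286 ≈ 5.2416 billion.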